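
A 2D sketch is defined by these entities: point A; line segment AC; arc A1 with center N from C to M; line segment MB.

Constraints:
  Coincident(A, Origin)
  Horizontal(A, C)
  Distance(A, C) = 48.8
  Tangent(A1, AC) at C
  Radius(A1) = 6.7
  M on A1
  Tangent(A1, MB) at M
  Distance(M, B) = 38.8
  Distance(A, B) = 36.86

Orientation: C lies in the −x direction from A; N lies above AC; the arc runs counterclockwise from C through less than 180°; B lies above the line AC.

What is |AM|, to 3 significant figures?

43.8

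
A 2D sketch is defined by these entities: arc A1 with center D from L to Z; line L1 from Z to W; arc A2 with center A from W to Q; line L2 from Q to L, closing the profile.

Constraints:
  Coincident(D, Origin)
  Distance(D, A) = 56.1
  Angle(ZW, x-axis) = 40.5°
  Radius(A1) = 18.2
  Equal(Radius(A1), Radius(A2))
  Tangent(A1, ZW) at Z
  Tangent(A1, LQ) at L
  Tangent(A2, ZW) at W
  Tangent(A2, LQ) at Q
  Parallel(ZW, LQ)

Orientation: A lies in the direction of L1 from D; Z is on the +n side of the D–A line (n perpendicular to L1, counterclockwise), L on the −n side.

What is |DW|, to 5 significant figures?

58.978

Tangency of A1 to both parallel lines with radius 18.2 puts Z and L at D ± 18.2·n: Z = (-11.820, 13.839), L = (11.820, -13.839). Equal radii place W and Q the same way about A: W = A + 18.2·n = (30.839, 50.273), Q = A − 18.2·n = (54.479, 22.595). Then |DW| = |W − D| = 58.978.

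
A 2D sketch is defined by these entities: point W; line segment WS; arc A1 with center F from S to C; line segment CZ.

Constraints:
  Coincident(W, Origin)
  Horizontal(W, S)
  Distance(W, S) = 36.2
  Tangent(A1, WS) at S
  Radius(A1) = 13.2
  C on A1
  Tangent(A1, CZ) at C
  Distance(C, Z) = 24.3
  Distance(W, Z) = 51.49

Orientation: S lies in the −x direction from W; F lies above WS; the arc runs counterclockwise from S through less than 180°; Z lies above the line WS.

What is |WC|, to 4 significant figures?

29.54

Checks: W = (0.00, 0.00) ✓; |FC| = 13.20 ✓; ∠(FC, CZ) = 90.00° ✓; |CZ| = 24.30 ✓; |WZ| = 51.49 ✓.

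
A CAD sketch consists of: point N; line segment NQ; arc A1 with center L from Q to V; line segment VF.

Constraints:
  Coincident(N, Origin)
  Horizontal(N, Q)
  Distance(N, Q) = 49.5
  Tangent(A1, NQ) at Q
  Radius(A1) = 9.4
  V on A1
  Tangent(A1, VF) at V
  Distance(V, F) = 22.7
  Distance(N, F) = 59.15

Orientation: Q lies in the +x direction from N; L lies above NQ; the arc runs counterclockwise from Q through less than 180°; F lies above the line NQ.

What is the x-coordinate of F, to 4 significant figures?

48.44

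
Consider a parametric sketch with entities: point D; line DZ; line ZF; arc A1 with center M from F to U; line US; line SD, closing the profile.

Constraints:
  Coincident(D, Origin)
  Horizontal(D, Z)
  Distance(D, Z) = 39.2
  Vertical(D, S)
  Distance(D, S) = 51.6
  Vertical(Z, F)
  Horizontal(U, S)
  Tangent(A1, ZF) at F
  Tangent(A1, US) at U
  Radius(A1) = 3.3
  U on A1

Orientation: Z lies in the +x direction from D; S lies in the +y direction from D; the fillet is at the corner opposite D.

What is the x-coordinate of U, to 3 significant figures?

35.9

D is at the origin; D and Z share the same y with |DZ| = 39.2 and Z on the +x side, so Z = (39.2, 0.00). DS is vertical with |DS| = 51.6 and S on the +y side, so S = (0.00, 51.6). The virtual corner opposite D is at (39.2, 51.6). A1 meets ZF tangentially, so MF is at right angles to ZF and tangency of A1 to US means the radius MU is perpendicular to US, with radius 3.3, so the center M sits 3.3 in from both sides at M = (35.9, 48.3). That places the tangent points at F = (39.2, 48.3) on ZF and U = (35.9, 51.6) on US. So U.x = 35.9.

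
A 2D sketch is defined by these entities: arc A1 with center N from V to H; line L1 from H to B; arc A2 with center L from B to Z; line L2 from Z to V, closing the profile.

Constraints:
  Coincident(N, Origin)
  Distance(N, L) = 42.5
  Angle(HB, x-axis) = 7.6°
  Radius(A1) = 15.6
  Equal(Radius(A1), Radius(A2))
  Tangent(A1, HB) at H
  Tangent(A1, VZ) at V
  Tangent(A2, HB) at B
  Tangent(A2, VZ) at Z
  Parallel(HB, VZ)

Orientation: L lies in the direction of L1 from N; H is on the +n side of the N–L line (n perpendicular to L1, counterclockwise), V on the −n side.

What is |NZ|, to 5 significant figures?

45.273

The slot axis is L1's direction at 7.6°, so u = (cos 7.6°, sin 7.6°) = (0.99122, 0.13226) and n = (−sin 7.6°, cos 7.6°) = (-0.13226, 0.99122). N is at the origin and L lies 42.5 along u from N, so L = 42.5·u = (42.127, 5.6209). Tangency of A1 to both parallel lines with radius 15.6 puts H and V at N ± 15.6·n: H = (-2.0632, 15.463), V = (2.0632, -15.463). Equal radii place B and Z the same way about L: B = L + 15.6·n = (40.063, 21.084), Z = L − 15.6·n = (44.190, -9.8421). Then |NZ| = |Z − N| = 45.273.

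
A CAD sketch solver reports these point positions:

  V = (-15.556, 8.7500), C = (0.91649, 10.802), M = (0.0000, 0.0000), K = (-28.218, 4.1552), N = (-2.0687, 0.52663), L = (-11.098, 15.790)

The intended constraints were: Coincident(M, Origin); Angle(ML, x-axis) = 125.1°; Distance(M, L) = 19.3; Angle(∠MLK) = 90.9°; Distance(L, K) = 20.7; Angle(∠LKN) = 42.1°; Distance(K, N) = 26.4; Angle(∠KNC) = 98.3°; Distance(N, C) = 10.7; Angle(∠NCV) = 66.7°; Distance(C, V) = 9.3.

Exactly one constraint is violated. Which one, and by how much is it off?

Distance(C, V) = 9.3 — off by 7.30.

M = (0.00, 0.00) ✓; ML at 125.1° ✓; |ML| = 19.30 ✓; ∠MLK = 90.90° ✓; |LK| = 20.70 ✓; ∠LKN = 42.10° ✓; |KN| = 26.40 ✓; ∠KNC = 98.30° ✓; |NC| = 10.70 ✓; ∠NCV = 66.70° ✓; |CV| = 16.60 ✗.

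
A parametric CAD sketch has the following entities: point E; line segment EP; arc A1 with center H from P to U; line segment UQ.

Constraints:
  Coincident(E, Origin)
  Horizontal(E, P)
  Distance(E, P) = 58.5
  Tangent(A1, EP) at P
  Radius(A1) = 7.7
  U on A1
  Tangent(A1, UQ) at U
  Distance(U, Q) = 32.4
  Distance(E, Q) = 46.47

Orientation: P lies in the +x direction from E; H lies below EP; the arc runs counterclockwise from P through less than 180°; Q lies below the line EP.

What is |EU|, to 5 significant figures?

52.118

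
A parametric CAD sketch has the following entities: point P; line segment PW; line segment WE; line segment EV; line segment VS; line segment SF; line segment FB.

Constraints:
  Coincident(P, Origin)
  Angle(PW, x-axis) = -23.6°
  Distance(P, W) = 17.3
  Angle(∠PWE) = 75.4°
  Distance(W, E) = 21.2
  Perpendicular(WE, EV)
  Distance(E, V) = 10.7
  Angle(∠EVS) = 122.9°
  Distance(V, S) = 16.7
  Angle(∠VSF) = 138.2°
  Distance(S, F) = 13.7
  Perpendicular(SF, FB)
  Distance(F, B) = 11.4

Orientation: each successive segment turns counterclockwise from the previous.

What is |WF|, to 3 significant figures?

18.8

∠EVS = 122.9° gives VS at -132° from the x-axis; with |VS| = 16.7, S = (-2.55, 3.26). ∠VSF = 138.2° gives SF at -90.1° from the x-axis; with |SF| = 13.7, F = (-2.58, -10.4). Then |WF| = |F − W| = 18.8.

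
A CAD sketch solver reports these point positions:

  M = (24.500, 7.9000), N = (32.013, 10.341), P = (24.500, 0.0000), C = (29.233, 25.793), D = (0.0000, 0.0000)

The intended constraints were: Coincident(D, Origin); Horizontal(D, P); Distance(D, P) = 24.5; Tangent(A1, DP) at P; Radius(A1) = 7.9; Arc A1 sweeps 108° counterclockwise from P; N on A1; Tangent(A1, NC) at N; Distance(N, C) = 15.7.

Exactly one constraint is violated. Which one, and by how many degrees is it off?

Tangent(A1, NC) at N — off by 7.80°.

D = (0.00, 0.00) ✓; D.y = 0.00, P.y = 0.00 ✓; |DP| = 24.50 ✓; ∠(MP, PD) = 90.00° ✓; |MP| = 7.900 ✓; bearing(M→N) − bearing(M→P) = 108.0° ✓; |MN| = 7.900 ✓; ∠(MN, NC) = 97.80° ✗; |NC| = 15.70 ✓.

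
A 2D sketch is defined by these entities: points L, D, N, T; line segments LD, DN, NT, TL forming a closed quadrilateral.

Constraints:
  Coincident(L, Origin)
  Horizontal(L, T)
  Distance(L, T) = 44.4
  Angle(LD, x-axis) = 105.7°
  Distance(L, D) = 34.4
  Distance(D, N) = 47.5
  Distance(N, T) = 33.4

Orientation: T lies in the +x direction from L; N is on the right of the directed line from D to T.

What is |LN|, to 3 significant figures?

15.3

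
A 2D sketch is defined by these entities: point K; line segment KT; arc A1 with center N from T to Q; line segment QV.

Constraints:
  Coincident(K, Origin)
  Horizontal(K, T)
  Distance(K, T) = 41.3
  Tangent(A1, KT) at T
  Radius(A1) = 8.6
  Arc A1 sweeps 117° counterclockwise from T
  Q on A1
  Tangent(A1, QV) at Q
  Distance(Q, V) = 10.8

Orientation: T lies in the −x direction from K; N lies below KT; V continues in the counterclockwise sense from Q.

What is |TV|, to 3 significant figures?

22.3

On A1, T sits at bearing 90° from N; a 117° counterclockwise sweep puts Q at bearing 207°, so Q = N + 8.6·(cos 207°, sin 207°) = (-49.0, -12.5). Since A1 is tangent to QV there, NQ ⟂ QV, so QV runs along (−sin 207°, cos 207°); with |QV| = 10.8, V = (-44.1, -22.1). Then |TV| = |V − T| = 22.3.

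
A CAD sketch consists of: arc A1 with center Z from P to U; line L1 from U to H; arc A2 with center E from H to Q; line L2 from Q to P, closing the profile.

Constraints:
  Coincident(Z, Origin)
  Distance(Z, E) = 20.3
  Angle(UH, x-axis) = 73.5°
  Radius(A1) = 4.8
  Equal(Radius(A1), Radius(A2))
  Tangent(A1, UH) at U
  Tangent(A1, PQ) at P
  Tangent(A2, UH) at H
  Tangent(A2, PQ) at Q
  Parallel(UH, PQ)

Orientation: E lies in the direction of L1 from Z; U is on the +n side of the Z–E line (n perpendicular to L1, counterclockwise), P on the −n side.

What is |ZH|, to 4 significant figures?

20.86

The slot axis is L1's direction at 73.5°, so u = (cos 73.5°, sin 73.5°) = (0.2840, 0.9588) and n = (−sin 73.5°, cos 73.5°) = (-0.9588, 0.2840). Z is at the origin and E lies 20.3 along u from Z, so E = 20.3·u = (5.766, 19.46). Tangency of A1 to both parallel lines with radius 4.8 puts U and P at Z ± 4.8·n: U = (-4.602, 1.363), P = (4.602, -1.363). Equal radii place H and Q the same way about E: H = E + 4.8·n = (1.163, 20.83), Q = E − 4.8·n = (10.37, 18.10). Then |ZH| = |H − Z| = 20.86.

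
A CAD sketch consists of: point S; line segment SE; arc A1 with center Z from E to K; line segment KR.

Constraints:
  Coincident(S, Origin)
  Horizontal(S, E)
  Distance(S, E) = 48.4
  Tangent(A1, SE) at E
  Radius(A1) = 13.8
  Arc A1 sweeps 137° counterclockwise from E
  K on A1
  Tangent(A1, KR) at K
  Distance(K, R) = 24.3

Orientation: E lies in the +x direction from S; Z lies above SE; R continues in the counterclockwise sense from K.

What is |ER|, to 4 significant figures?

41.32

S is at the origin; SE is horizontal with |SE| = 48.4 and E on the +x side, so E = (48.40, 0.000). A1 meets SE tangentially, so ZE is at right angles to SE, so Z = E + (0, 13.8) = (48.40, 13.80). On A1, E sits at bearing -90° from Z; a 137° counterclockwise sweep puts K at bearing 47°, so K = Z + 13.8·(cos 47°, sin 47°) = (57.81, 23.89). Tangency of A1 to KR means the radius ZK is perpendicular to KR, so KR runs along (−sin 47°, cos 47°); with |KR| = 24.3, R = (40.04, 40.47). Then |ER| = |R − E| = 41.32.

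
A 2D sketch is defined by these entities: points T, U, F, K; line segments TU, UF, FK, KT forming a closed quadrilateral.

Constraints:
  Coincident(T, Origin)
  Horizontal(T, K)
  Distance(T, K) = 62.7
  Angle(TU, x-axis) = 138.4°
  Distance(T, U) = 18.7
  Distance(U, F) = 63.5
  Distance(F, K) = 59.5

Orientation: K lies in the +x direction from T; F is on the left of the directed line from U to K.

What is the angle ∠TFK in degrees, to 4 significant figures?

61.30°

T is at the origin; T and K share the same y with |TK| = 62.7 and K in +x, so K = (62.7, 0). TU runs at 138.4° with |TU| = 18.7, so U = (-13.98, 12.42). F is determined by |UF| = 63.5 and |FK| = 59.5 together: it lies at the intersection of circle(U, 63.5) and circle(K, 59.5). With |UK| = 77.68, the foot of the radical line on UK is 42.01 from U and the perpendicular offset is √(63.5² − 42.01²) = 47.62. Taking the left-of-UK solution: F = (35.09, 52.71).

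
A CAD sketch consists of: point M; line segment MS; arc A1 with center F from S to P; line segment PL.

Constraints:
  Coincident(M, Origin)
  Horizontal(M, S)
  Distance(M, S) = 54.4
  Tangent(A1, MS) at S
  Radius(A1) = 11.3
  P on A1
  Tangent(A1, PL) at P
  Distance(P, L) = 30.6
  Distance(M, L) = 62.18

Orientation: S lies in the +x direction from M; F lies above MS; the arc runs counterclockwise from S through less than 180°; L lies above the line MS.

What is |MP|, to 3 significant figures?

66.0

M is at the origin; M and S share the same y with |MS| = 54.4 and S on the +x side, so S = (54.4, 0.00). The tangent condition forces FS to be normal to MS, so F = S + (0, 11.3) = (54.4, 11.3). Since FP ⟂ PL (tangency), |FL| = √(11.3² + 30.6²) = 32.6 regardless of where P sits on A1. So L lies on both circle(M, 62.18) and circle(F, 32.6); the above-MS intersection is L = (45.3, 42.6). P is the foot of the tangent from L: P = (63.5, 18.0).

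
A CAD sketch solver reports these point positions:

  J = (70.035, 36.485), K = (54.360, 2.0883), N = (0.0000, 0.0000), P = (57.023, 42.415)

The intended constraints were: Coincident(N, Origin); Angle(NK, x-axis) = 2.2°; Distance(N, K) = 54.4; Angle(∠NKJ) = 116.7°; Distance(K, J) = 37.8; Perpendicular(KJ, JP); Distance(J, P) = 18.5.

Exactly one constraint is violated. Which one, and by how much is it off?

Distance(J, P) = 18.5 — off by 4.20.

N = (0.00, 0.00) ✓; NK at 2.200° ✓; |NK| = 54.40 ✓; ∠NKJ = 116.7° ✓; |KJ| = 37.80 ✓; ∠(KJ, JP) = 90.00° ✓; |JP| = 14.30 ✗.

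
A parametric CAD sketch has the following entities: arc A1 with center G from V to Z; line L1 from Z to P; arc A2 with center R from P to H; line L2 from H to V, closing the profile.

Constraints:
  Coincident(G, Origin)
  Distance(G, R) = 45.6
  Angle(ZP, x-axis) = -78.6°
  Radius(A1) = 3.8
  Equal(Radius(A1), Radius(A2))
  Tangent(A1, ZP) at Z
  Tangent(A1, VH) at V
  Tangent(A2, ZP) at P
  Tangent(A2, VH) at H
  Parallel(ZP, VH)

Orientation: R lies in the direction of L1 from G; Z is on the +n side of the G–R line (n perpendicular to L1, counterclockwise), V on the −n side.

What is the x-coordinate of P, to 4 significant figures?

12.74

The slot axis is L1's direction at -78.6°, so u = (cos -78.6°, sin -78.6°) = (0.1977, -0.9803) and n = (−sin -78.6°, cos -78.6°) = (0.9803, 0.1977). G is at the origin and R lies 45.6 along u from G, so R = 45.6·u = (9.013, -44.70). Tangency of A1 to both parallel lines with radius 3.8 puts Z and V at G ± 3.8·n: Z = (3.725, 0.7511), V = (-3.725, -0.7511). Equal radii place P and H the same way about R: P = R + 3.8·n = (12.74, -43.95), H = R − 3.8·n = (5.288, -45.45). So P.x = 12.74.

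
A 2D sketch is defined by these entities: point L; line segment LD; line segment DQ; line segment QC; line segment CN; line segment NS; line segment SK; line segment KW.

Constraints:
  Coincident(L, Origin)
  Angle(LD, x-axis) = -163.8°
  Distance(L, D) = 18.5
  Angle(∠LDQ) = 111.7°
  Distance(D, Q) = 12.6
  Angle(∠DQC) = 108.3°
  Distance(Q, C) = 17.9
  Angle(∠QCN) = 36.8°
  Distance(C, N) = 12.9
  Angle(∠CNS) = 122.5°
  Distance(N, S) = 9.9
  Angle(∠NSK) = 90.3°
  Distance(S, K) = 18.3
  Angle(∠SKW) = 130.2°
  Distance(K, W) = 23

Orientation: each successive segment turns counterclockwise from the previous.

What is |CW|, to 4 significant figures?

22.36

L is at the origin; LD runs at -163.8° with length 18.5, so D = (-17.77, -5.161). ∠LDQ = 111.7° gives DQ at -95.50° from the x-axis; with |DQ| = 12.6, Q = (-18.97, -17.70). ∠DQC = 108.3° gives QC at -23.80° from the x-axis; with |QC| = 17.9, C = (-2.595, -24.93). ∠QCN = 36.8° gives CN at 119.4° from the x-axis; with |CN| = 12.9, N = (-8.928, -13.69). ∠CNS = 122.5° gives NS at 176.9° from the x-axis; with |NS| = 9.9, S = (-18.81, -13.15). ∠NSK = 90.3° gives SK at -93.40° from the x-axis; with |SK| = 18.3, K = (-19.90, -31.42). ∠SKW = 130.2° gives KW at -43.60° from the x-axis; with |KW| = 23.0, W = (-3.243, -47.28). Then |CW| = |W − C| = 22.36.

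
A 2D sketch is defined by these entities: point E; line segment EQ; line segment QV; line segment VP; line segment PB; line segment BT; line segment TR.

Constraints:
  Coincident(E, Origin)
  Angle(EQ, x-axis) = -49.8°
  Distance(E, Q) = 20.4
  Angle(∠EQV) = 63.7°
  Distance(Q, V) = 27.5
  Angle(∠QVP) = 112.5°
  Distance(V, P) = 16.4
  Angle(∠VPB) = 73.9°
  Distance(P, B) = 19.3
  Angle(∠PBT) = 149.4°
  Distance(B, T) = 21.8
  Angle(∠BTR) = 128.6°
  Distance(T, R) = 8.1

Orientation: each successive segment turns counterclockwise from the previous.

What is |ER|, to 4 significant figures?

24.14

E is at the origin; EQ runs at -49.8° with length 20.4, so Q = (13.17, -15.58). ∠EQV = 63.7° gives QV at 66.50° from the x-axis; with |QV| = 27.5, V = (24.13, 9.638). ∠QVP = 112.5° gives VP at 134.0° from the x-axis; with |VP| = 16.4, P = (12.74, 21.43). ∠VPB = 73.9° gives PB at -119.9° from the x-axis; with |PB| = 19.3, B = (3.120, 4.704). ∠PBT = 149.4° gives BT at -89.30° from the x-axis; with |BT| = 21.8, T = (3.386, -17.09). ∠BTR = 128.6° gives TR at -37.90° from the x-axis; with |TR| = 8.1, R = (9.778, -22.07). Then |ER| = |R − E| = 24.14.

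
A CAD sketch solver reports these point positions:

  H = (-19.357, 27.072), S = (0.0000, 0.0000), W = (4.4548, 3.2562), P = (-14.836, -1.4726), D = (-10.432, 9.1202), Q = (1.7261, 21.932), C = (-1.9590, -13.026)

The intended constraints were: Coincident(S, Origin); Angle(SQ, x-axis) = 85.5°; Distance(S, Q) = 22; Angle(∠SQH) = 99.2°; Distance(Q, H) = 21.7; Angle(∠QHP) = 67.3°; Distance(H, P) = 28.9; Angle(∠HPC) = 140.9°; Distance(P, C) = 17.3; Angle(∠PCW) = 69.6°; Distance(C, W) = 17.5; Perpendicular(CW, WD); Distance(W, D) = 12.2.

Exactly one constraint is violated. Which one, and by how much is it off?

Distance(W, D) = 12.2 — off by 3.80.

S = (0.00, 0.00) ✓; SQ at 85.50° ✓; |SQ| = 22.00 ✓; ∠SQH = 99.20° ✓; |QH| = 21.70 ✓; ∠QHP = 67.30° ✓; |HP| = 28.90 ✓; ∠HPC = 140.9° ✓; |PC| = 17.30 ✓; ∠PCW = 69.60° ✓; |CW| = 17.50 ✓; ∠(CW, WD) = 90.00° ✓; |WD| = 16.00 ✗.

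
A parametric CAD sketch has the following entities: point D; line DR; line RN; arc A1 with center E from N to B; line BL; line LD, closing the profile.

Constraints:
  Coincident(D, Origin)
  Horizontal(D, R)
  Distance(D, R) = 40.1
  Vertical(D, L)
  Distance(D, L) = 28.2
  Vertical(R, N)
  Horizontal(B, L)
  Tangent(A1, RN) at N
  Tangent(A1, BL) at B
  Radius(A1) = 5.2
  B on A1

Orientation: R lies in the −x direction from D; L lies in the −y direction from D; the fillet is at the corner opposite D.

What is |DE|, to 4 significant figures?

41.80

D and L share the same x with |DL| = 28.2 and L on the −y side, so L = (0.000, -28.20). The virtual corner opposite D is at (-40.10, -28.20). The tangent condition forces EN to be normal to RN and the tangent condition forces EB to be normal to BL, with radius 5.2, so the center E sits 5.2 in from both sides at E = (-34.90, -23.00). Then |DE| = |E − D| = 41.80.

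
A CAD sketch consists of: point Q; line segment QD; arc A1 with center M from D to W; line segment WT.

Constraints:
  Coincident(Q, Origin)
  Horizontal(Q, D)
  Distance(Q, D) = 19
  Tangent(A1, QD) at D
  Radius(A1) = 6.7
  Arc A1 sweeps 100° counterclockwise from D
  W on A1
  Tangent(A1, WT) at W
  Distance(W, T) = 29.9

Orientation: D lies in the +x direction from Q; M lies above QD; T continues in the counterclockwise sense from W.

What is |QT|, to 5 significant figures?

42.525

On A1, D sits at bearing -90° from M; a 100° counterclockwise sweep puts W at bearing 10°, so W = M + 6.7·(cos 10°, sin 10°) = (25.598, 7.8634). Tangency of A1 to WT means the radius MW is perpendicular to WT, so WT runs along (−sin 10°, cos 10°); with |WT| = 29.9, T = (20.406, 37.309). Then |QT| = |T − Q| = 42.525.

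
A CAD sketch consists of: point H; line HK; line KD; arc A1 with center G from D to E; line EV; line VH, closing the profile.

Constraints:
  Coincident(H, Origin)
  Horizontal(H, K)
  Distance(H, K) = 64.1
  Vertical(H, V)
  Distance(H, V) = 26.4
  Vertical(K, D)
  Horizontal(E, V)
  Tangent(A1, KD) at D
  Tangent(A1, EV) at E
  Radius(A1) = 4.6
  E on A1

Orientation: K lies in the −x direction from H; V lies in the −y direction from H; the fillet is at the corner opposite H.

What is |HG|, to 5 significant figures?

63.368

H is at the origin; HK is horizontal with |HK| = 64.1 and K on the −x side, so K = (-64.100, 0.0000). HV is vertical with |HV| = 26.4 and V on the −y side, so V = (0.0000, -26.400). The virtual corner opposite H is at (-64.100, -26.400). Since A1 is tangent to KD there, GD ⟂ KD and the tangent condition forces GE to be normal to EV, with radius 4.6, so the center G sits 4.6 in from both sides at G = (-59.500, -21.800). Then |HG| = |G − H| = 63.368.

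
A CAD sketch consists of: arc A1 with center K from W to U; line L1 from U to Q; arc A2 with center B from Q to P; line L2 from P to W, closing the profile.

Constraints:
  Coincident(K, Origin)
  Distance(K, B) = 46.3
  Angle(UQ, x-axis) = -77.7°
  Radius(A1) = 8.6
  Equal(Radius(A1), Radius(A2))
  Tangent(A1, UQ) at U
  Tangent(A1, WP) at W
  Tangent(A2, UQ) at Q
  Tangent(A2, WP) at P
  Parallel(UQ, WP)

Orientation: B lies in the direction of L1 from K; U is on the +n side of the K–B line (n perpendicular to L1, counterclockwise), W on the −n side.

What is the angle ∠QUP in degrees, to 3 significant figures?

20.4°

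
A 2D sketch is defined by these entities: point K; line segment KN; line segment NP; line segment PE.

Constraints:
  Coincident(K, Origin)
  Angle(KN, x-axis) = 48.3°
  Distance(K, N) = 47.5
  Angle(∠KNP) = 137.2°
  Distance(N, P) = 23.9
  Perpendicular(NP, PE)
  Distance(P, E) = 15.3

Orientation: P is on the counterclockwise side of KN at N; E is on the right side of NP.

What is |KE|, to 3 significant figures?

75.6

K is at the origin; KN runs at 48.3° with length 47.5, so N = 47.5·(cos 48.3°, sin 48.3°) = (31.6, 35.5). ∠KNP = 137.2°, so NP runs at 48.3° + (180° − 137.2°) = 91.1° from the x-axis; with |NP| = 23.9, P = N + 23.9·(cos 91.1°, sin 91.1°) = (31.1, 59.4). NP ⟂ PE; with |PE| = 15.3 on the right of NP, E = P + 15.3·(1.00, 0.0192) = (46.4, 59.7). Then |KE| = |E − K| = 75.6.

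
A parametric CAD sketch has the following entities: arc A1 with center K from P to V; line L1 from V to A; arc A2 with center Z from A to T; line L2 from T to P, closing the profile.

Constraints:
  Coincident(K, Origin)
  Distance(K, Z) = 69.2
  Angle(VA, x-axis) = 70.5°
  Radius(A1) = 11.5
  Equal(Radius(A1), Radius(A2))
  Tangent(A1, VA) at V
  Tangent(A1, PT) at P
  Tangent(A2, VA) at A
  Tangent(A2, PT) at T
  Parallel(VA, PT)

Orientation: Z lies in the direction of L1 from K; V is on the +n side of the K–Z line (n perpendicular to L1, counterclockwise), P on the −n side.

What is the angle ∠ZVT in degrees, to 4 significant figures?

8.950°

The slot axis is L1's direction at 70.5°, so u = (cos 70.5°, sin 70.5°) = (0.3338, 0.9426) and n = (−sin 70.5°, cos 70.5°) = (-0.9426, 0.3338). K is at the origin and Z lies 69.2 along u from K, so Z = 69.2·u = (23.10, 65.23). Tangency of A1 to both parallel lines with radius 11.5 puts V and P at K ± 11.5·n: V = (-10.84, 3.839), P = (10.84, -3.839). Equal radii place A and T the same way about Z: A = Z + 11.5·n = (12.26, 69.07), T = Z − 11.5·n = (33.94, 61.39). Then cos ∠ZVT = VZ·VT / (|VZ||VT|), giving 8.950°.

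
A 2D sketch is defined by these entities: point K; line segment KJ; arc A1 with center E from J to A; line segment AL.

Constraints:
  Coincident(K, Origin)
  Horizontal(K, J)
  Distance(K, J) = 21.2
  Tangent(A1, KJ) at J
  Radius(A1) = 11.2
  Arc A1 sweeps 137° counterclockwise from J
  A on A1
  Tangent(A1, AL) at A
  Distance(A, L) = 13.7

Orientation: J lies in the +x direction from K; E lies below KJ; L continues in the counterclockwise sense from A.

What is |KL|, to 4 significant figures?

37.17

On A1, J sits at bearing 90° from E; a 137° counterclockwise sweep puts A at bearing 227°, so A = E + 11.2·(cos 227°, sin 227°) = (13.56, -19.39). The tangent condition forces EA to be normal to AL, so AL runs along (−sin 227°, cos 227°); with |AL| = 13.7, L = (23.58, -28.73). Then |KL| = |L − K| = 37.17.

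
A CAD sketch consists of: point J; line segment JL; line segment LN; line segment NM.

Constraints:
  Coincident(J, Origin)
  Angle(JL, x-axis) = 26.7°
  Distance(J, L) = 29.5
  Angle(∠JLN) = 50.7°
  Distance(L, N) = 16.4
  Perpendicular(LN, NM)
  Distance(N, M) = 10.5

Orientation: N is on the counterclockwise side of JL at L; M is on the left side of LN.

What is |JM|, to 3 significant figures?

12.5

∠JLN = 50.7°, so LN runs at 26.7° + (180° − 50.7°) = 156° from the x-axis; with |LN| = 16.4, N = L + 16.4·(cos 156°, sin 156°) = (11.4, 19.9). LN is perpendicular to NM; with |NM| = 10.5 on the left of LN, M = N + 10.5·(-0.407, -0.914) = (7.10, 10.3). Then |JM| = |M − J| = 12.5.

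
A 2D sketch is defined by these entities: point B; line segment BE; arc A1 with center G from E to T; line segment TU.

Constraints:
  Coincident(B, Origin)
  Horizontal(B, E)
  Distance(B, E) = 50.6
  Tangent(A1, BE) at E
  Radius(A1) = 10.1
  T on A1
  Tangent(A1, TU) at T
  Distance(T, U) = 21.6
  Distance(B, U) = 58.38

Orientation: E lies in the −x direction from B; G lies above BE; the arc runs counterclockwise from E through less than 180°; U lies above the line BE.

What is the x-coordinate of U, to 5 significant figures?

-47.629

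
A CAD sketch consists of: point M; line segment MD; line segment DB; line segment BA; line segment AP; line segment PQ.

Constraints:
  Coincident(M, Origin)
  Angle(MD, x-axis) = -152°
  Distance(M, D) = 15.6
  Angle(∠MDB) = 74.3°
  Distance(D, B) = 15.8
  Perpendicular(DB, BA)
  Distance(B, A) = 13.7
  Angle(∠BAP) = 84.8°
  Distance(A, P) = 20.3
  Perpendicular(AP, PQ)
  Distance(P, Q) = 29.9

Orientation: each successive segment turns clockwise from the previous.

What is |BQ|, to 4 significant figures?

25.05

∠BAP = 84.8° gives AP at -82.90° from the x-axis; with |AP| = 20.3, P = (-1.245, -9.112). AP is perpendicular to PQ, so PQ runs at -172.9°; with |PQ| = 29.9, Q = (-30.92, -12.81). Then |BQ| = |Q − B| = 25.05.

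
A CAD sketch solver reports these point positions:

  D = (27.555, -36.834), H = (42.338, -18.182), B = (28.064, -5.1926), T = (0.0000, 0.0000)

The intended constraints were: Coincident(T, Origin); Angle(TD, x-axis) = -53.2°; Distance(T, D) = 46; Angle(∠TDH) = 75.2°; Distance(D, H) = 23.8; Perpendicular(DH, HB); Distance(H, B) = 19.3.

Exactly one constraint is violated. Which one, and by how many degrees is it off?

Perpendicular(DH, HB) — off by 3.90°.

T = (0.00, 0.00) ✓; TD at -53.20° ✓; |TD| = 46.00 ✓; ∠TDH = 75.20° ✓; |DH| = 23.80 ✓; ∠(DH, HB) = 86.10° ✗; |HB| = 19.30 ✓.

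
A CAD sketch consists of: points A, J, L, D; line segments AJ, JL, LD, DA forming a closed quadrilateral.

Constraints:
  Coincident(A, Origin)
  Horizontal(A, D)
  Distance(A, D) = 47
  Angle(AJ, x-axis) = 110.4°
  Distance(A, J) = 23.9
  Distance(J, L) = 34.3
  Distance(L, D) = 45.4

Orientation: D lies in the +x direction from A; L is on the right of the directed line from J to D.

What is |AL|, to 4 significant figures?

10.43

A is at the origin; AD is horizontal with |AD| = 47.0 and D in +x, so D = (47.0, 0). AJ runs at 110.4° with |AJ| = 23.9, so J = (-8.331, 22.40). L is determined by |JL| = 34.3 and |LD| = 45.4 together: it lies at the intersection of circle(J, 34.3) and circle(D, 45.4). With |JD| = 59.69, the foot of the radical line on JD is 22.44 from J and the perpendicular offset is √(34.3² − 22.44²) = 25.94. Taking the right-of-JD solution: L = (2.730, -10.07).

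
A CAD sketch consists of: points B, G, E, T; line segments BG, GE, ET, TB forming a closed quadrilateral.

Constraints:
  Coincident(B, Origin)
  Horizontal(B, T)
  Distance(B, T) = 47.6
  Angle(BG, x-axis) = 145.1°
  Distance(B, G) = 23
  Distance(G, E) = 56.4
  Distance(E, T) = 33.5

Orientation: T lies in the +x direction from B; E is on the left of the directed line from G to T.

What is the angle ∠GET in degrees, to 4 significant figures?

94.36°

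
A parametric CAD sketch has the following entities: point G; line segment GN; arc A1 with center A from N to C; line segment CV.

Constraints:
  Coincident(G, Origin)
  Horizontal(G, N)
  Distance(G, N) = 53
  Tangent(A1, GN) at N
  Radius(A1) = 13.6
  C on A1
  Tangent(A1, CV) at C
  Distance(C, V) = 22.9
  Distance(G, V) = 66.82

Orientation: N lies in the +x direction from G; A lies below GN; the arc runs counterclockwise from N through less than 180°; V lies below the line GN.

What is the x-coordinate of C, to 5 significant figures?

41.399

Checks: G = (0.00, 0.00) ✓; |AC| = 13.60 ✓; ∠(AC, CV) = 90.00° ✓; |CV| = 22.90 ✓; |GV| = 66.82 ✓.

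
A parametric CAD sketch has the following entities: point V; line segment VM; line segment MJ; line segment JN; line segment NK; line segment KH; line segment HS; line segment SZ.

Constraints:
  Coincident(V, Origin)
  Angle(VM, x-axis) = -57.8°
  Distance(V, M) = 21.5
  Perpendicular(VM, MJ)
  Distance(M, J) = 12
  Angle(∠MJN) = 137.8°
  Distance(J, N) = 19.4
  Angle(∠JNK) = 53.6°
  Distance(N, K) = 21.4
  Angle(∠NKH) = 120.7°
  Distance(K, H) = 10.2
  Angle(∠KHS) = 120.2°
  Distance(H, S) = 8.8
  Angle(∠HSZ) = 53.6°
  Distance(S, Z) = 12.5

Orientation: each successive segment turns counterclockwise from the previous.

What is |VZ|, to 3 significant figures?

13.2

V is at the origin; VM runs at -57.8° with length 21.5, so M = (11.5, -18.2). The perpendicularity gives MJ at right angles to VM, so MJ runs at 32.2°; with |MJ| = 12.0, J = (21.6, -11.8). ∠MJN = 137.8° gives JN at 74.4° from the x-axis; with |JN| = 19.4, N = (26.8, 6.89). ∠JNK = 53.6° gives NK at -159° from the x-axis; with |NK| = 21.4, K = (6.82, -0.713). ∠NKH = 120.7° gives KH at -99.9° from the x-axis; with |KH| = 10.2, H = (5.07, -10.8). ∠KHS = 120.2° gives HS at -40.1° from the x-axis; with |HS| = 8.8, S = (11.8, -16.4). ∠HSZ = 53.6° gives SZ at 86.3° from the x-axis; with |SZ| = 12.5, Z = (12.6, -3.96). Then |VZ| = |Z − V| = 13.2.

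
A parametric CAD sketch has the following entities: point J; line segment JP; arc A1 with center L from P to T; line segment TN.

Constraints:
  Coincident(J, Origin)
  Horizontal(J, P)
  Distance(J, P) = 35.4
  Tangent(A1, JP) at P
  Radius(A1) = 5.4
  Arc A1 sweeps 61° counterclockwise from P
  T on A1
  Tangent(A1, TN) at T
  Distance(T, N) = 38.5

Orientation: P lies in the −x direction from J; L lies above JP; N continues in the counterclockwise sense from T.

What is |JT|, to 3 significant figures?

30.8

J is at the origin; J and P share the same y with |JP| = 35.4 and P on the −x side, so P = (-35.4, 0.00). Tangency of A1 to JP means the radius LP is perpendicular to JP, so L = P + (0, 5.4) = (-35.4, 5.40). On A1, P sits at bearing -90° from L; a 61° counterclockwise sweep puts T at bearing -29°, so T = L + 5.4·(cos -29°, sin -29°) = (-30.7, 2.78). Then |JT| = |T − J| = 30.8.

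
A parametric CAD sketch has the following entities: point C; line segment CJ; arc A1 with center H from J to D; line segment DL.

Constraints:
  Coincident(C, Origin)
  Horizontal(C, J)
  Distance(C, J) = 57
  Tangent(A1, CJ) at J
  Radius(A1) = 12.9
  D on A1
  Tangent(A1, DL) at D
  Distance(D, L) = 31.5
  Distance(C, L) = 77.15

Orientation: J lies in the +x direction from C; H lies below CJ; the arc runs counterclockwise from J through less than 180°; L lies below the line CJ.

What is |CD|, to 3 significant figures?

49.7

C is at the origin; C and J share the same y with |CJ| = 57.0 and J on the +x side, so J = (57.0, 0.00). The tangent condition forces HJ to be normal to CJ, so H = J + (0, -12.9) = (57.0, -12.9). Since HD ⟂ DL (tangency), |HL| = √(12.9² + 31.5²) = 34.0 regardless of where D sits on A1. So L lies on both circle(C, 77.15) and circle(H, 34.0); the below-CJ intersection is L = (61.5, -46.6). D is the foot of the tangent from L: D = (45.8, -19.3).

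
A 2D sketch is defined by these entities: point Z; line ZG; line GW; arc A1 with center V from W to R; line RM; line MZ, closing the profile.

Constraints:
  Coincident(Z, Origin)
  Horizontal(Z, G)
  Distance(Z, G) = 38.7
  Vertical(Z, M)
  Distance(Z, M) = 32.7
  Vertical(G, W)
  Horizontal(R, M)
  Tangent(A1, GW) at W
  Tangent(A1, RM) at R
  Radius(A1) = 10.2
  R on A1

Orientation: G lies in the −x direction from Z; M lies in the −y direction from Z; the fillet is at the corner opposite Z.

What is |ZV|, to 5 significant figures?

36.311

Z is at the origin; Z and G share the same y with |ZG| = 38.7 and G on the −x side, so G = (-38.700, 0.0000). Z and M share the same x with |ZM| = 32.7 and M on the −y side, so M = (0.0000, -32.700). The virtual corner opposite Z is at (-38.700, -32.700). Since A1 is tangent to GW there, VW ⟂ GW and since A1 is tangent to RM there, VR ⟂ RM, with radius 10.2, so the center V sits 10.2 in from both sides at V = (-28.500, -22.500). Then |ZV| = |V − Z| = 36.311.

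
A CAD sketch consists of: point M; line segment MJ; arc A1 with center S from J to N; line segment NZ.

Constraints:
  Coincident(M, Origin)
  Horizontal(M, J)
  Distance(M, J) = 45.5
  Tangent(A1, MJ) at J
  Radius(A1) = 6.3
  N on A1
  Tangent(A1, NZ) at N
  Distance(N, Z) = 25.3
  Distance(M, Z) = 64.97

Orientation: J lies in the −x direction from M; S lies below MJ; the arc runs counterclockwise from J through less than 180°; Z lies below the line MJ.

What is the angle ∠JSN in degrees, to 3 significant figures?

75.2°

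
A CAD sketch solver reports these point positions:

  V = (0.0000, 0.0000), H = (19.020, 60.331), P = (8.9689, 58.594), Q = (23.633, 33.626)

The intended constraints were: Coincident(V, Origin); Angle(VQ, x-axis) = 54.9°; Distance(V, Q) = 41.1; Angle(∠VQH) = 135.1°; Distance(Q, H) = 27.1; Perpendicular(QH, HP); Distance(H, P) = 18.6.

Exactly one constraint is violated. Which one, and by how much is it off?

Distance(H, P) = 18.6 — off by 8.40.

V = (0.00, 0.00) ✓; VQ at 54.90° ✓; |VQ| = 41.10 ✓; ∠VQH = 135.1° ✓; |QH| = 27.10 ✓; ∠(QH, HP) = 90.00° ✓; |HP| = 10.20 ✗.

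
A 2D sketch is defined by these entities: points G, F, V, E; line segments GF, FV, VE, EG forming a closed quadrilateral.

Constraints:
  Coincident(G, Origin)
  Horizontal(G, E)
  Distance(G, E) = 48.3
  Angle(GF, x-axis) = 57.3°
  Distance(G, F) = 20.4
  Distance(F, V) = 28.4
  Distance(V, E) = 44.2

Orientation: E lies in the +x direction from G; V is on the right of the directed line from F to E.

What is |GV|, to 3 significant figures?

12.0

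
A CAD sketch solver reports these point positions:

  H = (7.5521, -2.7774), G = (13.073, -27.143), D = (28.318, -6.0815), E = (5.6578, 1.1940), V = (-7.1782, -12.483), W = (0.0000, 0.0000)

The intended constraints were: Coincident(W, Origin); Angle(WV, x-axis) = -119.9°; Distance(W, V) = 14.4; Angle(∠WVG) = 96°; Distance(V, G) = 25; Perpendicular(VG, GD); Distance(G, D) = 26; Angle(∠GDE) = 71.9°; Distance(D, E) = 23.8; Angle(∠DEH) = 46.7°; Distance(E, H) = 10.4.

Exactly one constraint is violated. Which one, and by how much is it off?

Distance(E, H) = 10.4 — off by 6.00.

W = (0.00, 0.00) ✓; WV at -119.9° ✓; |WV| = 14.40 ✓; ∠WVG = 96.00° ✓; |VG| = 25.00 ✓; ∠(VG, GD) = 90.00° ✓; |GD| = 26.00 ✓; ∠GDE = 71.90° ✓; |DE| = 23.80 ✓; ∠DEH = 46.70° ✓; |EH| = 4.400 ✗.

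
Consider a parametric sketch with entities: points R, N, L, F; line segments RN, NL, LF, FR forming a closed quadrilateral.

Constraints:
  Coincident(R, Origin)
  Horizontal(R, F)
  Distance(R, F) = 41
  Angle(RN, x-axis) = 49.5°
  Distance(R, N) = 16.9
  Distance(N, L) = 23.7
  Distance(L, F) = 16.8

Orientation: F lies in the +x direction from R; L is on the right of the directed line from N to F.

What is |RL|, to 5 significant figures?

26.021

Checks: |NL| = 23.70 ✓; |LF| = 16.80 ✓.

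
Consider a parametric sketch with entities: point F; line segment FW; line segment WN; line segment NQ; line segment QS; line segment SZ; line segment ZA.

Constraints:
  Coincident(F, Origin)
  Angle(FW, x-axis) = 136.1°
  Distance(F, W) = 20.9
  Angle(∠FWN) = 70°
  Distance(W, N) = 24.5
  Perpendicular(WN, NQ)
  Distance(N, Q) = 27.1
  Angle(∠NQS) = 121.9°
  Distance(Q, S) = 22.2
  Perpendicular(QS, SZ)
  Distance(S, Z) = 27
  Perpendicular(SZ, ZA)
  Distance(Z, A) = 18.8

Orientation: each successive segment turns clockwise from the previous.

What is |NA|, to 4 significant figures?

18.16

F is at the origin; FW runs at 136.1° with length 20.9, so W = (-15.06, 14.49). ∠FWN = 70.0° gives WN at 26.10° from the x-axis; with |WN| = 24.5, N = (6.942, 25.27). WN ⟂ NQ, so NQ runs at -63.90°; with |NQ| = 27.1, Q = (18.86, 0.9341). ∠NQS = 121.9° gives QS at -122.0° from the x-axis; with |QS| = 22.2, S = (7.100, -17.89). QS is perpendicular to SZ, so SZ runs at 148.0°; with |SZ| = 27.0, Z = (-15.80, -3.585). SZ ⟂ ZA, so ZA runs at 58.00°; with |ZA| = 18.8, A = (-5.835, 12.36). Then |NA| = |A − N| = 18.16.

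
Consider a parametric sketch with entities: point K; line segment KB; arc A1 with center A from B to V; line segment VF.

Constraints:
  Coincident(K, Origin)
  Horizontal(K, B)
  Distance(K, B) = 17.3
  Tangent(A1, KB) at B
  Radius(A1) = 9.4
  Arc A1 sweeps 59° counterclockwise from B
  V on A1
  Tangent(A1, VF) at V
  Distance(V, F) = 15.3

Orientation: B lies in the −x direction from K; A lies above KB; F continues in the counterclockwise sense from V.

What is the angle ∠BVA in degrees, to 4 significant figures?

60.50°

K is at the origin; K and B share the same y with |KB| = 17.3 and B on the −x side, so B = (-17.30, 0.000). Since A1 is tangent to KB there, AB ⟂ KB, so A = B + (0, 9.4) = (-17.30, 9.400). On A1, B sits at bearing -90° from A; a 59° counterclockwise sweep puts V at bearing -31°, so V = A + 9.4·(cos -31°, sin -31°) = (-9.243, 4.559). Then cos ∠BVA = VB·VA / (|VB||VA|), giving 60.50°.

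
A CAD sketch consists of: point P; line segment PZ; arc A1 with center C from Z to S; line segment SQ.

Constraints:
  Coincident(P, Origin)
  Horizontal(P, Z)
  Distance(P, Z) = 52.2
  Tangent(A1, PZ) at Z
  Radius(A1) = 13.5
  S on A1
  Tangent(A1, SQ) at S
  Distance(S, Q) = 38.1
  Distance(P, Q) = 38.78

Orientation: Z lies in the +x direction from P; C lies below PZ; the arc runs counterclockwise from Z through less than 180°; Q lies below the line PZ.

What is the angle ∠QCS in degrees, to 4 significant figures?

70.49°

Checks: |CS| = 13.50 ✓; ∠(CS, SQ) = 90.00° ✓; |SQ| = 38.10 ✓; |PQ| = 38.78 ✓.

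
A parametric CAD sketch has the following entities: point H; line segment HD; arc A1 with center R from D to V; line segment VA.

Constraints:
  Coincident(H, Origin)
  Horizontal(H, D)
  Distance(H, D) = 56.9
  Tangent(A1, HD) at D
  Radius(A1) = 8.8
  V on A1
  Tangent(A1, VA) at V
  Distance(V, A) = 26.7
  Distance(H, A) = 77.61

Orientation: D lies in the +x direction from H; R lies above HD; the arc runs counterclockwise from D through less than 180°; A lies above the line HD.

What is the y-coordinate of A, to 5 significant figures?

33.727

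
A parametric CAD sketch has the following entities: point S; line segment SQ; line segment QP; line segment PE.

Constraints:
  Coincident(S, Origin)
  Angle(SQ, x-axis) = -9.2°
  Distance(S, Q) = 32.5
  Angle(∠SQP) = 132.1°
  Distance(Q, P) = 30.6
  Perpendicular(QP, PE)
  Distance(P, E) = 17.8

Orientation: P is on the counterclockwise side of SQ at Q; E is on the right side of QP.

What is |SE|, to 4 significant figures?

67.09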